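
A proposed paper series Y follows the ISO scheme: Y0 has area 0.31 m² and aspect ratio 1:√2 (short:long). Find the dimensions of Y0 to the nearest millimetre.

468 × 662 mm

Let the short side be w mm. Then w · w√2 = 0.31 m² = 310,000 mm².
w² = 310,000/√2, so w ≈ 468.2 mm; long side = w√2 ≈ 662.1 mm.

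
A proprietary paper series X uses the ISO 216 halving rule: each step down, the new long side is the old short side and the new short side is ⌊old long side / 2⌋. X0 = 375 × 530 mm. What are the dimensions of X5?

66 × 93 mm

X1: ⌊530/2⌋ × 375 = 265 × 375 mm
X2: ⌊375/2⌋ × 265 = 187 × 265 mm
X3: ⌊265/2⌋ × 187 = 132 × 187 mm
X4: ⌊187/2⌋ × 132 = 93 × 132 mm
X5: ⌊132/2⌋ × 93 = 66 × 93 mm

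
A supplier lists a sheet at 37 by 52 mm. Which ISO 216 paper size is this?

Aspect ratio 52/37 ≈ 1.405 — close to the ISO √2 ≈ 1.414.
In the A-series (A0 area = 1 m²): A9 = 37 × 52 mm.

A9 (37 × 52 mm)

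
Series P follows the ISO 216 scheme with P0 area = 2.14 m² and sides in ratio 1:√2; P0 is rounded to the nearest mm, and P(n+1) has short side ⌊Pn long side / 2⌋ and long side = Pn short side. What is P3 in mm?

Let P0's short side be w mm. w · w√2 = 2.14 m² = 2,140,000 mm², so w ≈ 1230.1 mm and w√2 ≈ 1739.7 mm → P0 = 1230 × 1740 mm.
P1: ⌊1740/2⌋ × 1230 = 870 × 1230 mm
P2: ⌊1230/2⌋ × 870 = 615 × 870 mm
P3: ⌊870/2⌋ × 615 = 435 × 615 mm

435 × 615 mm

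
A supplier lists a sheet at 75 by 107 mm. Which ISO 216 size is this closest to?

Aspect ratio 107/75 ≈ 1.427 — close to the ISO √2 ≈ 1.414.
In the A-series (A0 area = 1 m²): A7 = 74 × 105 mm.
Off by 3 mm total — nearest standard size.

A7 (74 × 105 mm)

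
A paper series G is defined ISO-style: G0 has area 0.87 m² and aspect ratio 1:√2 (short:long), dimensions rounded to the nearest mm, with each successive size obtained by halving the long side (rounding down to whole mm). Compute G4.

Let G0's short side be w mm. w · w√2 = 0.87 m² = 870,000 mm², so w ≈ 784.3 mm and w√2 ≈ 1109.2 mm → G0 = 784 × 1109 mm.
G1: ⌊1109/2⌋ × 784 = 554 × 784 mm
G2: ⌊784/2⌋ × 554 = 392 × 554 mm
G3: ⌊554/2⌋ × 392 = 277 × 392 mm
G4: ⌊392/2⌋ × 277 = 196 × 277 mm

196 × 277 mm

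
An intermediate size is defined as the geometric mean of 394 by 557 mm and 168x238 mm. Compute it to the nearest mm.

257 × 364 mm

Short side: √(394 · 168) = √66192 ≈ 257.3 → 257 mm
Long side: √(557 · 238) = √132566 ≈ 364.1 → 364 mm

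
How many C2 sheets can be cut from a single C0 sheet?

C0 = 917 × 1297 mm; C2 = 458 × 648 mm.
Each halving step doubles the count; 2 steps from C0 to C2.
2^2 = 4.

4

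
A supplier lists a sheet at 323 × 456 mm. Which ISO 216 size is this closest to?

Aspect ratio 456/323 ≈ 1.412 — close to the ISO √2 ≈ 1.414.
In the C-series (envelope sizes, between A and B): C3 = 324 × 458 mm.
Off by 3 mm total — nearest standard size.

C3 (324 × 458 mm)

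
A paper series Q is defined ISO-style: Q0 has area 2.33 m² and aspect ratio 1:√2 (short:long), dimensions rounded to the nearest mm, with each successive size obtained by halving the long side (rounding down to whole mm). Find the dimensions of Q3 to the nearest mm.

453 × 642 mm

Let Q0's short side be w mm. w · w√2 = 2.33 m² = 2,330,000 mm², so w ≈ 1283.6 mm and w√2 ≈ 1815.2 mm → Q0 = 1284 × 1815 mm.
Q1: ⌊1815/2⌋ × 1284 = 907 × 1284 mm
Q2: ⌊1284/2⌋ × 907 = 642 × 907 mm
Q3: ⌊907/2⌋ × 642 = 453 × 642 mm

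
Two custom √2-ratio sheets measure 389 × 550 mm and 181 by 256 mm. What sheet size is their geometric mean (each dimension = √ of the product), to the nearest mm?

Short side: √(389 · 181) = √70409 ≈ 265.3 → 265 mm
Long side: √(550 · 256) = √140800 ≈ 375.2 → 375 mm

265 × 375 mm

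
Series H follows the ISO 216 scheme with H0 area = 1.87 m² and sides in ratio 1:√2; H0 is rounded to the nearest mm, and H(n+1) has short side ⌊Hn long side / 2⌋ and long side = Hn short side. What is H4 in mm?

287 × 406 mm

Let H0's short side be w mm. w · w√2 = 1.87 m² = 1,870,000 mm², so w ≈ 1149.9 mm and w√2 ≈ 1626.2 mm → H0 = 1150 × 1626 mm.
H1: ⌊1626/2⌋ × 1150 = 813 × 1150 mm
H2: ⌊1150/2⌋ × 813 = 575 × 813 mm
H3: ⌊813/2⌋ × 575 = 406 × 575 mm
H4: ⌊575/2⌋ × 406 = 287 × 406 mm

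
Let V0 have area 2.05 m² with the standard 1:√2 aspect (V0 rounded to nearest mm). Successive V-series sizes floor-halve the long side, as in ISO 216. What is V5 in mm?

Let V0's short side be w mm. w · w√2 = 2.05 m² = 2,050,000 mm², so w ≈ 1204.0 mm and w√2 ≈ 1702.7 mm → V0 = 1204 × 1703 mm.
V1: ⌊1703/2⌋ × 1204 = 851 × 1204 mm
V2: ⌊1204/2⌋ × 851 = 602 × 851 mm
V3: ⌊851/2⌋ × 602 = 425 × 602 mm
V4: ⌊602/2⌋ × 425 = 301 × 425 mm
V5: ⌊425/2⌋ × 301 = 212 × 301 mm

212 × 301 mm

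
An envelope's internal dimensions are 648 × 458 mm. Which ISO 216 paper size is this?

Aspect ratio 648/458 ≈ 1.415 — close to the ISO √2 ≈ 1.414.
In the C-series (envelope sizes, between A and B): C2 = 458 × 648 mm.

C2 (458 × 648 mm)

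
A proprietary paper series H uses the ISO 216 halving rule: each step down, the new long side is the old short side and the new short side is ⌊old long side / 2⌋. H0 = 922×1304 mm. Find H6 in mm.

115 × 163 mm

H1 = 652 × 922 mm (from H0 by 1 halving).
H2: ⌊922/2⌋ × 652 = 461 × 652 mm
H3: ⌊652/2⌋ × 461 = 326 × 461 mm
H4: ⌊461/2⌋ × 326 = 230 × 326 mm
H5: ⌊326/2⌋ × 230 = 163 × 230 mm
H6: ⌊230/2⌋ × 163 = 115 × 163 mm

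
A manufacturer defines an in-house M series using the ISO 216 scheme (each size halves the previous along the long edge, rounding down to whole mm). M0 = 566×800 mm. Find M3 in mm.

200 × 283 mm

M1: ⌊800/2⌋ × 566 = 400 × 566 mm
M2: ⌊566/2⌋ × 400 = 283 × 400 mm
M3: ⌊400/2⌋ × 283 = 200 × 283 mm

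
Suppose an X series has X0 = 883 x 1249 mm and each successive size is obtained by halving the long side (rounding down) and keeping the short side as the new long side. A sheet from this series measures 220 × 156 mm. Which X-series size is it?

X5

X0: 883 × 1249 mm
X1: 624 × 883 mm
X2: 441 × 624 mm
X3: 312 × 441 mm
X4: 220 × 312 mm
X5: 156 × 220 mm
X6: 110 × 156 mm
→ matches X5.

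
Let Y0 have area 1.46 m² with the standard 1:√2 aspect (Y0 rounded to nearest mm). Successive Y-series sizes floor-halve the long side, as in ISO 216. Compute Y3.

359 × 508 mm

Let Y0's short side be w mm. w · w√2 = 1.46 m² = 1,460,000 mm², so w ≈ 1016.1 mm and w√2 ≈ 1436.9 mm → Y0 = 1016 × 1437 mm.
Y1: ⌊1437/2⌋ × 1016 = 718 × 1016 mm
Y2: ⌊1016/2⌋ × 718 = 508 × 718 mm
Y3: ⌊718/2⌋ × 508 = 359 × 508 mm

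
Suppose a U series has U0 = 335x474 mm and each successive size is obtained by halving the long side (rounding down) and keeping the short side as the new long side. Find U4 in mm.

U1: ⌊474/2⌋ × 335 = 237 × 335 mm
U2: ⌊335/2⌋ × 237 = 167 × 237 mm
U3: ⌊237/2⌋ × 167 = 118 × 167 mm
U4: ⌊167/2⌋ × 118 = 83 × 118 mm

83 × 118 mm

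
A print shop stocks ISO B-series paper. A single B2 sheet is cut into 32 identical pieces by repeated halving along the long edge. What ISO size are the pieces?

32 = 2^5, so 5 halving steps.
B2 → B3 → … → B7 after 5 steps.

B7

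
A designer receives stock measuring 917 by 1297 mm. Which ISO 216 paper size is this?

C0 (917 × 1297 mm)

Aspect ratio 1297/917 ≈ 1.414 — close to the ISO √2 ≈ 1.414.
In the C-series (envelope sizes, between A and B): C0 = 917 × 1297 mm.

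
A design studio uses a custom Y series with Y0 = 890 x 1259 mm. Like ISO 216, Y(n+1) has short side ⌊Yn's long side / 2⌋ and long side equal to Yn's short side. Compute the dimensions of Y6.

Y1: ⌊1259/2⌋ × 890 = 629 × 890 mm
Y2: ⌊890/2⌋ × 629 = 445 × 629 mm
Y3: ⌊629/2⌋ × 445 = 314 × 445 mm
Y4: ⌊445/2⌋ × 314 = 222 × 314 mm
Y5: ⌊314/2⌋ × 222 = 157 × 222 mm
Y6: ⌊222/2⌋ × 157 = 111 × 157 mm

111 × 157 mm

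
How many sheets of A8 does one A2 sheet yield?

Each ISO step halves the sheet: 1 × A2 → 2 × A3 → 4 × A4 → 8 × A5 → …
From A2 to A8 is 6 halving steps: 2^6 = 64.

64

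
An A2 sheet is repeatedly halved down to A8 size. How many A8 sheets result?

64

Each ISO step halves the sheet: 1 × A2 → 2 × A3 → 4 × A4 → 8 × A5 → …
From A2 to A8 is 6 halving steps: 2^6 = 64.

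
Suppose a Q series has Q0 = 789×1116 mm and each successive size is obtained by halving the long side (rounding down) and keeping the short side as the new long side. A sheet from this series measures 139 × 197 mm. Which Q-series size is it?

Q0: 789 × 1116 mm
Q1: 558 × 789 mm
Q2: 394 × 558 mm
Q3: 279 × 394 mm
Q4: 197 × 279 mm
Q5: 139 × 197 mm
Q6: 98 × 139 mm
→ matches Q5.

Q5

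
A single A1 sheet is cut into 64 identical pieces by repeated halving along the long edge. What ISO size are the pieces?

64 = 2^6, so 6 halving steps.
A1 → A2 → … → A7 after 6 steps.

A7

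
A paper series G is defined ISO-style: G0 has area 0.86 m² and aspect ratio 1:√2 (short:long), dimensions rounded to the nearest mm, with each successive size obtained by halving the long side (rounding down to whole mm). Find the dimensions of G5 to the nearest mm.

Let G0's short side be w mm. w · w√2 = 0.86 m² = 860,000 mm², so w ≈ 779.8 mm and w√2 ≈ 1102.8 mm → G0 = 780 × 1103 mm.
G1: ⌊1103/2⌋ × 780 = 551 × 780 mm
G2: ⌊780/2⌋ × 551 = 390 × 551 mm
G3: ⌊551/2⌋ × 390 = 275 × 390 mm
G4: ⌊390/2⌋ × 275 = 195 × 275 mm
G5: ⌊275/2⌋ × 195 = 137 × 195 mm

137 × 195 mm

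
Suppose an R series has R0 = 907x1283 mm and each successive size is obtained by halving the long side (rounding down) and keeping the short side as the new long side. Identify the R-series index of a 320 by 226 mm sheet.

R0: 907 × 1283 mm
R1: 641 × 907 mm
R2: 453 × 641 mm
R3: 320 × 453 mm
R4: 226 × 320 mm
R5: 160 × 226 mm
→ matches R4.

R4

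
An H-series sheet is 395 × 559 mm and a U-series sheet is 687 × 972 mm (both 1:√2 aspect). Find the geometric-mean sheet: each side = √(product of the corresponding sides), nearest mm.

521 × 737 mm

Short side: √(395 · 687) = √271365 ≈ 520.9 → 521 mm
Long side: √(559 · 972) = √543348 ≈ 737.1 → 737 mm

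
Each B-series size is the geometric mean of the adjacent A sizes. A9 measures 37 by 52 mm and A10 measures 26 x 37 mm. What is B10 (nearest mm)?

Short side: √(37 · 26) = √962 ≈ 31.0 → 31 mm
Long side: √(52 · 37) = √1924 ≈ 43.9 → 44 mm

31 × 44 mm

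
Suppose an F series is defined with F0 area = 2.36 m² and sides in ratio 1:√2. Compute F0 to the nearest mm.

1292 × 1827 mm

Let the short side be w mm. Then w · w√2 = 2.36 m² = 2,360,000 mm².
w² = 2,360,000/√2, so w ≈ 1291.8 mm; long side = w√2 ≈ 1826.9 mm.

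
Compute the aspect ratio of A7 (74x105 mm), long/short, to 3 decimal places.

1.419

105 / 74 = 1.419
ISO 216 targets √2 ≈ 1.414; the +0.005 deviation is from mm rounding.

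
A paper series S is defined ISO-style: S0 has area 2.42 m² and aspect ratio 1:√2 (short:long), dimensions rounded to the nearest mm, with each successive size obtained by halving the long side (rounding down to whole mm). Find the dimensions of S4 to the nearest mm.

327 × 462 mm

Let S0's short side be w mm. w · w√2 = 2.42 m² = 2,420,000 mm², so w ≈ 1308.1 mm and w√2 ≈ 1850.0 mm → S0 = 1308 × 1850 mm.
S1: ⌊1850/2⌋ × 1308 = 925 × 1308 mm
S2: ⌊1308/2⌋ × 925 = 654 × 925 mm
S3: ⌊925/2⌋ × 654 = 462 × 654 mm
S4: ⌊654/2⌋ × 462 = 327 × 462 mm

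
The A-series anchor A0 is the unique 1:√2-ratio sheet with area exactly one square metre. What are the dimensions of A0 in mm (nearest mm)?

Let the short side be w mm. Then the long side is w√2 and w · w√2 = 10⁶ mm².
w² = 10⁶/√2, so w = 1000 / 2^(1/4) ≈ 840.9 mm; long side = 1000 · 2^(1/4) ≈ 1189.2 mm.

841 × 1189 mm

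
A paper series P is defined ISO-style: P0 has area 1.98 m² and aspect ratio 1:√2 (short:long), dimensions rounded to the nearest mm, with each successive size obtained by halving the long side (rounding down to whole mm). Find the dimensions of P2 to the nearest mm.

Let P0's short side be w mm. w · w√2 = 1.98 m² = 1,980,000 mm², so w ≈ 1183.2 mm and w√2 ≈ 1673.4 mm → P0 = 1183 × 1673 mm.
P1: ⌊1673/2⌋ × 1183 = 836 × 1183 mm
P2: ⌊1183/2⌋ × 836 = 591 × 836 mm

591 × 836 mm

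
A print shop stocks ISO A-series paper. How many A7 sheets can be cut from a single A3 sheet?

Each ISO step halves the sheet: 1 × A3 → 2 × A4 → 4 × A5 → 8 × A6 → …
From A3 to A7 is 4 halving steps: 2^4 = 16.

16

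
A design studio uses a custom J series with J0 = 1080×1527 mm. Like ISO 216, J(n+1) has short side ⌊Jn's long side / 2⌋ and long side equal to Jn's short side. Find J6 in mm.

J1: ⌊1527/2⌋ × 1080 = 763 × 1080 mm
J2: ⌊1080/2⌋ × 763 = 540 × 763 mm
J3: ⌊763/2⌋ × 540 = 381 × 540 mm
J4: ⌊540/2⌋ × 381 = 270 × 381 mm
J5: ⌊381/2⌋ × 270 = 190 × 270 mm
J6: ⌊270/2⌋ × 190 = 135 × 190 mm

135 × 190 mm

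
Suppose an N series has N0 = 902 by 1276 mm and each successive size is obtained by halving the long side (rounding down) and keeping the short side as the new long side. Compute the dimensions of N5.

159 × 225 mm

N1 = 638 × 902 mm (from N0 by 1 halving).
N2: ⌊902/2⌋ × 638 = 451 × 638 mm
N3: ⌊638/2⌋ × 451 = 319 × 451 mm
N4: ⌊451/2⌋ × 319 = 225 × 319 mm
N5: ⌊319/2⌋ × 225 = 159 × 225 mm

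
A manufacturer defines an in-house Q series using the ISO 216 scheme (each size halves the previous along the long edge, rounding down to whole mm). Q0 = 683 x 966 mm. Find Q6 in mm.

85 × 120 mm

Q1: ⌊966/2⌋ × 683 = 483 × 683 mm
Q2: ⌊683/2⌋ × 483 = 341 × 483 mm
Q3: ⌊483/2⌋ × 341 = 241 × 341 mm
Q4: ⌊341/2⌋ × 241 = 170 × 241 mm
Q5: ⌊241/2⌋ × 170 = 120 × 170 mm
Q6: ⌊170/2⌋ × 120 = 85 × 120 mm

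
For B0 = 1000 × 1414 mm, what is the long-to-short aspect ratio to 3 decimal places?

1414 / 1000 = 1.414
Matches √2 ≈ 1.414 — the ISO 216 defining ratio.

1.414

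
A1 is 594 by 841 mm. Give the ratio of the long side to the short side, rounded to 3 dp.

1.416

841 / 594 = 1.416
ISO 216 targets √2 ≈ 1.414; the +0.002 deviation is from mm rounding.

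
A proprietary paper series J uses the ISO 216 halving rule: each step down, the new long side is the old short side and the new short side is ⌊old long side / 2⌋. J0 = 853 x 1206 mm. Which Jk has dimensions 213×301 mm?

J4

J0: 853 × 1206 mm
J1: 603 × 853 mm
J2: 426 × 603 mm
J3: 301 × 426 mm
J4: 213 × 301 mm
J5: 150 × 213 mm
→ matches J4.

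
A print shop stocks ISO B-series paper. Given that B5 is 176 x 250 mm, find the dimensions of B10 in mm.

31 × 44 mm

B6: ⌊250/2⌋ × 176 = 125 × 176 mm
B7: ⌊176/2⌋ × 125 = 88 × 125 mm
B8: ⌊125/2⌋ × 88 = 62 × 88 mm
B9: ⌊88/2⌋ × 62 = 44 × 62 mm
B10: ⌊62/2⌋ × 44 = 31 × 44 mm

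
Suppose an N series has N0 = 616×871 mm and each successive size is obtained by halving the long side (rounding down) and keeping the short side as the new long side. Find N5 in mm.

N1 = 435 × 616 mm (from N0 by 1 halving).
N2: ⌊616/2⌋ × 435 = 308 × 435 mm
N3: ⌊435/2⌋ × 308 = 217 × 308 mm
N4: ⌊308/2⌋ × 217 = 154 × 217 mm
N5: ⌊217/2⌋ × 154 = 108 × 154 mm

108 × 154 mm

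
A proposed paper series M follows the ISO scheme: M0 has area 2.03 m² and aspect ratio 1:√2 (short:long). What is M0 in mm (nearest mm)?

Let the short side be w mm. Then w · w√2 = 2.03 m² = 2,030,000 mm².
w² = 2,030,000/√2, so w ≈ 1198.1 mm; long side = w√2 ≈ 1694.4 mm.

1198 × 1694 mm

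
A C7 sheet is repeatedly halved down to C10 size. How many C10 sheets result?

C7 = 81 × 114 mm; C10 = 28 × 40 mm.
Each halving step doubles the count; 3 steps from C7 to C10.
2^3 = 8.

8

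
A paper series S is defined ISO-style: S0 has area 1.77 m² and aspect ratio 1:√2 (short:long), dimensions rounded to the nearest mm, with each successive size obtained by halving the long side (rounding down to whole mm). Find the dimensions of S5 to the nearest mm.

Let S0's short side be w mm. w · w√2 = 1.77 m² = 1,770,000 mm², so w ≈ 1118.7 mm and w√2 ≈ 1582.1 mm → S0 = 1119 × 1582 mm.
S1: ⌊1582/2⌋ × 1119 = 791 × 1119 mm
S2: ⌊1119/2⌋ × 791 = 559 × 791 mm
S3: ⌊791/2⌋ × 559 = 395 × 559 mm
S4: ⌊559/2⌋ × 395 = 279 × 395 mm
S5: ⌊395/2⌋ × 279 = 197 × 279 mm

197 × 279 mm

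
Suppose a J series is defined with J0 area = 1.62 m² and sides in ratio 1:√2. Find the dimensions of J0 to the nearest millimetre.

1070 × 1514 mm

Let the short side be w mm. Then w · w√2 = 1.62 m² = 1,620,000 mm².
w² = 1,620,000/√2, so w ≈ 1070.3 mm; long side = w√2 ≈ 1513.6 mm.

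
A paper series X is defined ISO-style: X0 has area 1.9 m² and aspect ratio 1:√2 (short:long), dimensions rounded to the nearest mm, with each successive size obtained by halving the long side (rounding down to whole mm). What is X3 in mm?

409 × 579 mm

Let X0's short side be w mm. w · w√2 = 1.9 m² = 1,900,000 mm², so w ≈ 1159.1 mm and w√2 ≈ 1639.2 mm → X0 = 1159 × 1639 mm.
X1: ⌊1639/2⌋ × 1159 = 819 × 1159 mm
X2: ⌊1159/2⌋ × 819 = 579 × 819 mm
X3: ⌊819/2⌋ × 579 = 409 × 579 mm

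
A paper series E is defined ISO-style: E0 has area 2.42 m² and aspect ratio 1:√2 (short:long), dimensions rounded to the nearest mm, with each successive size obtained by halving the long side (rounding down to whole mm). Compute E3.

Let E0's short side be w mm. w · w√2 = 2.42 m² = 2,420,000 mm², so w ≈ 1308.1 mm and w√2 ≈ 1850.0 mm → E0 = 1308 × 1850 mm.
E1: ⌊1850/2⌋ × 1308 = 925 × 1308 mm
E2: ⌊1308/2⌋ × 925 = 654 × 925 mm
E3: ⌊925/2⌋ × 654 = 462 × 654 mm

462 × 654 mm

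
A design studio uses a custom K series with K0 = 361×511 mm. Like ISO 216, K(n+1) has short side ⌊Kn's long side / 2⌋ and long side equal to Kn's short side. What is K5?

63 × 90 mm

K1: ⌊511/2⌋ × 361 = 255 × 361 mm
K2: ⌊361/2⌋ × 255 = 180 × 255 mm
K3: ⌊255/2⌋ × 180 = 127 × 180 mm
K4: ⌊180/2⌋ × 127 = 90 × 127 mm
K5: ⌊127/2⌋ × 90 = 63 × 90 mm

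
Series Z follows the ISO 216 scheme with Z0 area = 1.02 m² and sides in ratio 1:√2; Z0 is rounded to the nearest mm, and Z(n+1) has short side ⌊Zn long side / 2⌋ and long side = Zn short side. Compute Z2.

424 × 600 mm

Let Z0's short side be w mm. w · w√2 = 1.02 m² = 1,020,000 mm², so w ≈ 849.3 mm and w√2 ≈ 1201.0 mm → Z0 = 849 × 1201 mm.
Z1: ⌊1201/2⌋ × 849 = 600 × 849 mm
Z2: ⌊849/2⌋ × 600 = 424 × 600 mm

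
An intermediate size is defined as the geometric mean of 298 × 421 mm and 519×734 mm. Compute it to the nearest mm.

Short side: √(298 · 519) = √154662 ≈ 393.3 → 393 mm
Long side: √(421 · 734) = √309014 ≈ 555.9 → 556 mm

393 × 556 mm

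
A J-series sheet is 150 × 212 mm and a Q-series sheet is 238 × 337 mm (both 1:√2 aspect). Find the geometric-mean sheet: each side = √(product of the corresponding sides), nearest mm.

189 × 267 mm

Short side: √(150 · 238) = √35700 ≈ 188.9 → 189 mm
Long side: √(212 · 337) = √71444 ≈ 267.3 → 267 mm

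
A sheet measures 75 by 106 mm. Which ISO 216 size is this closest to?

A7 (74 × 105 mm)

Aspect ratio 106/75 ≈ 1.413 — close to the ISO √2 ≈ 1.414.
In the A-series (A0 area = 1 m²): A7 = 74 × 105 mm.
Off by 2 mm total — nearest standard size.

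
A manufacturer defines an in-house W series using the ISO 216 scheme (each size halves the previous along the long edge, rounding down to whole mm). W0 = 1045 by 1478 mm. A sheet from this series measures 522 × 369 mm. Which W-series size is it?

W3

W0: 1045 × 1478 mm
W1: 739 × 1045 mm
W2: 522 × 739 mm
W3: 369 × 522 mm
W4: 261 × 369 mm
→ matches W3.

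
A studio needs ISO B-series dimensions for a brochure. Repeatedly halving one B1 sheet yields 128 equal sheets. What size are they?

B8

128 = 2^7, so 7 halving steps.
B1 → B2 → … → B8 after 7 steps.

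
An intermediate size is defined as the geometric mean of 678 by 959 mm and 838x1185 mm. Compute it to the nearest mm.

Short side: √(678 · 838) = √568164 ≈ 753.8 → 754 mm
Long side: √(959 · 1185) = √1136415 ≈ 1066.0 → 1066 mm

754 × 1066 mm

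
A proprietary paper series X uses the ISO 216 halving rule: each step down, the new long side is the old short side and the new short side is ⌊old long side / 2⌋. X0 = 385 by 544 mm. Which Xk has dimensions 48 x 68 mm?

X6

X0: 385 × 544 mm
X1: 272 × 385 mm
X2: 192 × 272 mm
X3: 136 × 192 mm
X4: 96 × 136 mm
X5: 68 × 96 mm
X6: 48 × 68 mm
X7: 34 × 48 mm
→ matches X6.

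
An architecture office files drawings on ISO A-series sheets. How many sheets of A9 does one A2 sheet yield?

Each ISO step halves the sheet: 1 × A2 → 2 × A3 → 4 × A4 → 8 × A5 → …
From A2 to A9 is 7 halving steps: 2^7 = 128.

128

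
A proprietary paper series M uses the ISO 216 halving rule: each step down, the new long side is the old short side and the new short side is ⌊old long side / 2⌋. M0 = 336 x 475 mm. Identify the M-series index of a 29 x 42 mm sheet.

M7

M0: 336 × 475 mm
M1: 237 × 336 mm
M2: 168 × 237 mm
M3: 118 × 168 mm
M4: 84 × 118 mm
M5: 59 × 84 mm
M6: 42 × 59 mm
M7: 29 × 42 mm
M8: 21 × 29 mm
→ matches M7.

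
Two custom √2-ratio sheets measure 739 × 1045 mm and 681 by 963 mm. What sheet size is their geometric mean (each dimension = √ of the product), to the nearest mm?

Short side: √(739 · 681) = √503259 ≈ 709.4 → 709 mm
Long side: √(1045 · 963) = √1006335 ≈ 1003.2 → 1003 mm

709 × 1003 mm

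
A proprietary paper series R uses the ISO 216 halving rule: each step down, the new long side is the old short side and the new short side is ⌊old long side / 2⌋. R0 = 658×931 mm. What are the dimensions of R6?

R1: ⌊931/2⌋ × 658 = 465 × 658 mm
R2: ⌊658/2⌋ × 465 = 329 × 465 mm
R3: ⌊465/2⌋ × 329 = 232 × 329 mm
R4: ⌊329/2⌋ × 232 = 164 × 232 mm
R5: ⌊232/2⌋ × 164 = 116 × 164 mm
R6: ⌊164/2⌋ × 116 = 82 × 116 mm

82 × 116 mm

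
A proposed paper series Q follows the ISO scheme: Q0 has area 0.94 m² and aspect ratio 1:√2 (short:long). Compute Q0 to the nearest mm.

Let the short side be w mm. Then w · w√2 = 0.94 m² = 940,000 mm².
w² = 940,000/√2, so w ≈ 815.3 mm; long side = w√2 ≈ 1153.0 mm.

815 × 1153 mm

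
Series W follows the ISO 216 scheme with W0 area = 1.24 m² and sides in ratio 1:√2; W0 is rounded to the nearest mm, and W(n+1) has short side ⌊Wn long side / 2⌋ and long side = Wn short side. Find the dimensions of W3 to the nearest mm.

331 × 468 mm

Let W0's short side be w mm. w · w√2 = 1.24 m² = 1,240,000 mm², so w ≈ 936.4 mm and w√2 ≈ 1324.2 mm → W0 = 936 × 1324 mm.
W1: ⌊1324/2⌋ × 936 = 662 × 936 mm
W2: ⌊936/2⌋ × 662 = 468 × 662 mm
W3: ⌊662/2⌋ × 468 = 331 × 468 mm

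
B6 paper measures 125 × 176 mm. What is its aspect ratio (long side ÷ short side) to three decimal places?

1.408

176 / 125 = 1.408
ISO 216 targets √2 ≈ 1.414; the -0.006 deviation is from mm rounding.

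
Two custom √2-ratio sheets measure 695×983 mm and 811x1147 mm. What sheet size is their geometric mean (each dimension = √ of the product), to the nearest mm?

Short side: √(695 · 811) = √563645 ≈ 750.8 → 751 mm
Long side: √(983 · 1147) = √1127501 ≈ 1061.8 → 1062 mm

751 × 1062 mm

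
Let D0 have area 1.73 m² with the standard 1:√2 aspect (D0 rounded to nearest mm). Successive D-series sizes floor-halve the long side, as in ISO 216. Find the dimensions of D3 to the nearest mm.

391 × 553 mm

Let D0's short side be w mm. w · w√2 = 1.73 m² = 1,730,000 mm², so w ≈ 1106.0 mm and w√2 ≈ 1564.2 mm → D0 = 1106 × 1564 mm.
D1: ⌊1564/2⌋ × 1106 = 782 × 1106 mm
D2: ⌊1106/2⌋ × 782 = 553 × 782 mm
D3: ⌊782/2⌋ × 553 = 391 × 553 mm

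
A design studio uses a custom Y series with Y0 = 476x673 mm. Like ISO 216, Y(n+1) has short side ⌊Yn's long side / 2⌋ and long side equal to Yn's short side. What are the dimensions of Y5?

Y1: ⌊673/2⌋ × 476 = 336 × 476 mm
Y2: ⌊476/2⌋ × 336 = 238 × 336 mm
Y3: ⌊336/2⌋ × 238 = 168 × 238 mm
Y4: ⌊238/2⌋ × 168 = 119 × 168 mm
Y5: ⌊168/2⌋ × 119 = 84 × 119 mm

84 × 119 mm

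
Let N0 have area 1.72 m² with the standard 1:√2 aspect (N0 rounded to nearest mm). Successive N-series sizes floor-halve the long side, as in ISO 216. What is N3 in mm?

Let N0's short side be w mm. w · w√2 = 1.72 m² = 1,720,000 mm², so w ≈ 1102.8 mm and w√2 ≈ 1559.6 mm → N0 = 1103 × 1560 mm.
N1: ⌊1560/2⌋ × 1103 = 780 × 1103 mm
N2: ⌊1103/2⌋ × 780 = 551 × 780 mm
N3: ⌊780/2⌋ × 551 = 390 × 551 mm

390 × 551 mm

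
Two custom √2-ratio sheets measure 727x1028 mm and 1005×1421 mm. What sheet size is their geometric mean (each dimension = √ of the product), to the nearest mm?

Short side: √(727 · 1005) = √730635 ≈ 854.8 → 855 mm
Long side: √(1028 · 1421) = √1460788 ≈ 1208.6 → 1209 mm

855 × 1209 mm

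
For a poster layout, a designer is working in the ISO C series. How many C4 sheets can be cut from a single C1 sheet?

C1 = 648 × 917 mm; C4 = 229 × 324 mm.
Each halving step doubles the count; 3 steps from C1 to C4.
2^3 = 8.

8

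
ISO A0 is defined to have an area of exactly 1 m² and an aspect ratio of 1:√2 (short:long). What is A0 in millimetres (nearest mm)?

Let the short side be w mm. Then the long side is w√2 and w · w√2 = 10⁶ mm².
w² = 10⁶/√2, so w = 1000 / 2^(1/4) ≈ 840.9 mm; long side = 1000 · 2^(1/4) ≈ 1189.2 mm.

841 × 1189 mm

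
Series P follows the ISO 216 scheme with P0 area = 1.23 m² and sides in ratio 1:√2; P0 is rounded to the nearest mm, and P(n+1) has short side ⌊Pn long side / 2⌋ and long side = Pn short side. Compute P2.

466 × 659 mm

Let P0's short side be w mm. w · w√2 = 1.23 m² = 1,230,000 mm², so w ≈ 932.6 mm and w√2 ≈ 1318.9 mm → P0 = 933 × 1319 mm.
P1: ⌊1319/2⌋ × 933 = 659 × 933 mm
P2: ⌊933/2⌋ × 659 = 466 × 659 mm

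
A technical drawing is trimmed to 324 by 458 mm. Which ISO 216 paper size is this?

Aspect ratio 458/324 ≈ 1.414 — close to the ISO √2 ≈ 1.414.
In the C-series (envelope sizes, between A and B): C3 = 324 × 458 mm.

C3 (324 × 458 mm)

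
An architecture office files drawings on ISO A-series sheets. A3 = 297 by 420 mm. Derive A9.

A4: ⌊420/2⌋ × 297 = 210 × 297 mm
A5: ⌊297/2⌋ × 210 = 148 × 210 mm
A6: ⌊210/2⌋ × 148 = 105 × 148 mm
A7: ⌊148/2⌋ × 105 = 74 × 105 mm
A8: ⌊105/2⌋ × 74 = 52 × 74 mm
A9: ⌊74/2⌋ × 52 = 37 × 52 mm

37 × 52 mm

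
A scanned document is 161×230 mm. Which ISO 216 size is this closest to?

C5 (162 × 229 mm)

Aspect ratio 230/161 ≈ 1.429 — close to the ISO √2 ≈ 1.414.
In the C-series (envelope sizes, between A and B): C5 = 162 × 229 mm.
Off by 2 mm total — nearest standard size.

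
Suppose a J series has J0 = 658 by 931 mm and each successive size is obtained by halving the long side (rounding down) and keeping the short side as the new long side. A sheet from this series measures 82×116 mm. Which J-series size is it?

J0: 658 × 931 mm
J1: 465 × 658 mm
J2: 329 × 465 mm
J3: 232 × 329 mm
J4: 164 × 232 mm
J5: 116 × 164 mm
J6: 82 × 116 mm
J7: 58 × 82 mm
→ matches J6.

J6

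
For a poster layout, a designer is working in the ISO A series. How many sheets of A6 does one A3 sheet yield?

Each ISO step halves the sheet: 1 × A3 → 2 × A4 → 4 × A5 → 8 × A6
From A3 to A6 is 3 halving steps: 2^3 = 8.

8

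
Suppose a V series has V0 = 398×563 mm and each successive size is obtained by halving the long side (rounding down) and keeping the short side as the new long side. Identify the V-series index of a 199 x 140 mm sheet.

V3

V0: 398 × 563 mm
V1: 281 × 398 mm
V2: 199 × 281 mm
V3: 140 × 199 mm
V4: 99 × 140 mm
→ matches V3.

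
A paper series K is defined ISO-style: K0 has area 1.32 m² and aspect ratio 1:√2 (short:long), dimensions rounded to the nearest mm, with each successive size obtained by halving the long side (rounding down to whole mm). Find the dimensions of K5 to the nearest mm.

Let K0's short side be w mm. w · w√2 = 1.32 m² = 1,320,000 mm², so w ≈ 966.1 mm and w√2 ≈ 1366.3 mm → K0 = 966 × 1366 mm.
K1: ⌊1366/2⌋ × 966 = 683 × 966 mm
K2: ⌊966/2⌋ × 683 = 483 × 683 mm
K3: ⌊683/2⌋ × 483 = 341 × 483 mm
K4: ⌊483/2⌋ × 341 = 241 × 341 mm
K5: ⌊341/2⌋ × 241 = 170 × 241 mm

170 × 241 mm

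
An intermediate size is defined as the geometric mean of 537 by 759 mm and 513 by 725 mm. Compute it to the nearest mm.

525 × 742 mm

Short side: √(537 · 513) = √275481 ≈ 524.9 → 525 mm
Long side: √(759 · 725) = √550275 ≈ 741.8 → 742 mm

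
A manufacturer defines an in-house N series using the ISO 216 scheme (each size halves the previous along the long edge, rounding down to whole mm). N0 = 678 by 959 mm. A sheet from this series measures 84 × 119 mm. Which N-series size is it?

N0: 678 × 959 mm
N1: 479 × 678 mm
N2: 339 × 479 mm
N3: 239 × 339 mm
N4: 169 × 239 mm
N5: 119 × 169 mm
N6: 84 × 119 mm
N7: 59 × 84 mm
→ matches N6.

N6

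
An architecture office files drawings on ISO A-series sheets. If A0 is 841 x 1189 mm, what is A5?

A1: ⌊1189/2⌋ × 841 = 594 × 841 mm
A2: ⌊841/2⌋ × 594 = 420 × 594 mm
A3: ⌊594/2⌋ × 420 = 297 × 420 mm
A4: ⌊420/2⌋ × 297 = 210 × 297 mm
A5: ⌊297/2⌋ × 210 = 148 × 210 mm

148 × 210 mm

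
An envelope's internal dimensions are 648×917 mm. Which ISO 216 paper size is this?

C1 (648 × 917 mm)

Aspect ratio 917/648 ≈ 1.415 — close to the ISO √2 ≈ 1.414.
In the C-series (envelope sizes, between A and B): C1 = 648 × 917 mm.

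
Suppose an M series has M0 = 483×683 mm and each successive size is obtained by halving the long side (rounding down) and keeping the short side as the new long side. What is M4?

M1: ⌊683/2⌋ × 483 = 341 × 483 mm
M2: ⌊483/2⌋ × 341 = 241 × 341 mm
M3: ⌊341/2⌋ × 241 = 170 × 241 mm
M4: ⌊241/2⌋ × 170 = 120 × 170 mm

120 × 170 mm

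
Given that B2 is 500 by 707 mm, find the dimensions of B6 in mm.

B3: ⌊707/2⌋ × 500 = 353 × 500 mm
B4: ⌊500/2⌋ × 353 = 250 × 353 mm
B5: ⌊353/2⌋ × 250 = 176 × 250 mm
B6: ⌊250/2⌋ × 176 = 125 × 176 mm

125 × 176 mm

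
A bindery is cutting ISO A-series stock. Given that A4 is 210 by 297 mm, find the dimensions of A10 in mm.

26 × 37 mm

A5: ⌊297/2⌋ × 210 = 148 × 210 mm
A6: ⌊210/2⌋ × 148 = 105 × 148 mm
A7: ⌊148/2⌋ × 105 = 74 × 105 mm
A8: ⌊105/2⌋ × 74 = 52 × 74 mm
A9: ⌊74/2⌋ × 52 = 37 × 52 mm
A10: ⌊52/2⌋ × 37 = 26 × 37 mm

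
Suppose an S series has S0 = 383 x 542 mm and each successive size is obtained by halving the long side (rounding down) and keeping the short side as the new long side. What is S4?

S1 = 271 × 383 mm (from S0 by 1 halving).
S2: ⌊383/2⌋ × 271 = 191 × 271 mm
S3: ⌊271/2⌋ × 191 = 135 × 191 mm
S4: ⌊191/2⌋ × 135 = 95 × 135 mm

95 × 135 mm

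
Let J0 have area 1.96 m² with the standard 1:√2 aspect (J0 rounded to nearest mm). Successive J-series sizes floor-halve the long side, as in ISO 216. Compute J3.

416 × 588 mm

Let J0's short side be w mm. w · w√2 = 1.96 m² = 1,960,000 mm², so w ≈ 1177.3 mm and w√2 ≈ 1664.9 mm → J0 = 1177 × 1665 mm.
J1: ⌊1665/2⌋ × 1177 = 832 × 1177 mm
J2: ⌊1177/2⌋ × 832 = 588 × 832 mm
J3: ⌊832/2⌋ × 588 = 416 × 588 mm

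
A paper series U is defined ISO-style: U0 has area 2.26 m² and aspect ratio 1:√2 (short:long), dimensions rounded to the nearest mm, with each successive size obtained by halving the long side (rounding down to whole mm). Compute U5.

223 × 316 mm

Let U0's short side be w mm. w · w√2 = 2.26 m² = 2,260,000 mm², so w ≈ 1264.1 mm and w√2 ≈ 1787.8 mm → U0 = 1264 × 1788 mm.
U1: ⌊1788/2⌋ × 1264 = 894 × 1264 mm
U2: ⌊1264/2⌋ × 894 = 632 × 894 mm
U3: ⌊894/2⌋ × 632 = 447 × 632 mm
U4: ⌊632/2⌋ × 447 = 316 × 447 mm
U5: ⌊447/2⌋ × 316 = 223 × 316 mm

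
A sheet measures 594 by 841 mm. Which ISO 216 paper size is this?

Aspect ratio 841/594 ≈ 1.416 — close to the ISO √2 ≈ 1.414.
In the A-series (A0 area = 1 m²): A1 = 594 × 841 mm.

A1 (594 × 841 mm)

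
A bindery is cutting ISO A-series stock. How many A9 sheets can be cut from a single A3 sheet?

Each ISO step halves the sheet: 1 × A3 → 2 × A4 → 4 × A5 → 8 × A6 → …
From A3 to A9 is 6 halving steps: 2^6 = 64.

64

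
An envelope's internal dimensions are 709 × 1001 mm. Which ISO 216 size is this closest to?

Aspect ratio 1001/709 ≈ 1.412 — close to the ISO √2 ≈ 1.414.
In the B-series (B0 = 1000 × 1414 mm): B1 = 707 × 1000 mm.
Off by 3 mm total — nearest standard size.

B1 (707 × 1000 mm)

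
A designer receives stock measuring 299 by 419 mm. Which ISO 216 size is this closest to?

A3 (297 × 420 mm)

Aspect ratio 419/299 ≈ 1.401 — close to the ISO √2 ≈ 1.414.
In the A-series (A0 area = 1 m²): A3 = 297 × 420 mm.
Off by 3 mm total — nearest standard size.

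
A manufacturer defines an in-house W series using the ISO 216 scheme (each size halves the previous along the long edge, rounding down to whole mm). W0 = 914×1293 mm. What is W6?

114 × 161 mm

W1: ⌊1293/2⌋ × 914 = 646 × 914 mm
W2: ⌊914/2⌋ × 646 = 457 × 646 mm
W3: ⌊646/2⌋ × 457 = 323 × 457 mm
W4: ⌊457/2⌋ × 323 = 228 × 323 mm
W5: ⌊323/2⌋ × 228 = 161 × 228 mm
W6: ⌊228/2⌋ × 161 = 114 × 161 mm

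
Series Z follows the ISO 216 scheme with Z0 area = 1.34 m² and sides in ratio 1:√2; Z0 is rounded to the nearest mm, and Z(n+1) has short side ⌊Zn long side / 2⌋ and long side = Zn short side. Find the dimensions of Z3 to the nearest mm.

Let Z0's short side be w mm. w · w√2 = 1.34 m² = 1,340,000 mm², so w ≈ 973.4 mm and w√2 ≈ 1376.6 mm → Z0 = 973 × 1377 mm.
Z1: ⌊1377/2⌋ × 973 = 688 × 973 mm
Z2: ⌊973/2⌋ × 688 = 486 × 688 mm
Z3: ⌊688/2⌋ × 486 = 344 × 486 mm

344 × 486 mm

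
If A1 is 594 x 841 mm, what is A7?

A2: ⌊841/2⌋ × 594 = 420 × 594 mm
A3: ⌊594/2⌋ × 420 = 297 × 420 mm
A4: ⌊420/2⌋ × 297 = 210 × 297 mm
A5: ⌊297/2⌋ × 210 = 148 × 210 mm
A6: ⌊210/2⌋ × 148 = 105 × 148 mm
A7: ⌊148/2⌋ × 105 = 74 × 105 mm

74 × 105 mm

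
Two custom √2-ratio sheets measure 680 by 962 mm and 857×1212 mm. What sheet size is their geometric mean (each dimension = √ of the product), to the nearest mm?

763 × 1080 mm

Short side: √(680 · 857) = √582760 ≈ 763.4 → 763 mm
Long side: √(962 · 1212) = √1165944 ≈ 1079.8 → 1080 mm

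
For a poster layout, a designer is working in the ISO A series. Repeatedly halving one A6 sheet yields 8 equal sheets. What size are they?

A9

8 = 2^3, so 3 halving steps.
A6 → A7 → … → A9 after 3 steps.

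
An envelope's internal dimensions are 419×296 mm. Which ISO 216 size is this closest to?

Aspect ratio 419/296 ≈ 1.416 — close to the ISO √2 ≈ 1.414.
In the A-series (A0 area = 1 m²): A3 = 297 × 420 mm.
Off by 2 mm total — nearest standard size.

A3 (297 × 420 mm)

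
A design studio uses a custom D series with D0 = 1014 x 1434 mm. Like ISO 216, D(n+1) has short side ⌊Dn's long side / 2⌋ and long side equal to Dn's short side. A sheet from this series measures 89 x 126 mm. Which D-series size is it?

D0: 1014 × 1434 mm
D1: 717 × 1014 mm
D2: 507 × 717 mm
D3: 358 × 507 mm
D4: 253 × 358 mm
D5: 179 × 253 mm
D6: 126 × 179 mm
D7: 89 × 126 mm
D8: 63 × 89 mm
→ matches D7.

D7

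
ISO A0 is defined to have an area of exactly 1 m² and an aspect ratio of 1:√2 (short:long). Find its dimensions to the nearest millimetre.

Let the short side be w mm. Then the long side is w√2 and w · w√2 = 10⁶ mm².
w² = 10⁶/√2, so w = 1000 / 2^(1/4) ≈ 840.9 mm; long side = 1000 · 2^(1/4) ≈ 1189.2 mm.

841 × 1189 mm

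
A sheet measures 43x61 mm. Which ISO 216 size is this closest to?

B9 (44 × 62 mm)

Aspect ratio 61/43 ≈ 1.419 — close to the ISO √2 ≈ 1.414.
In the B-series (B0 = 1000 × 1414 mm): B9 = 44 × 62 mm.
Off by 2 mm total — nearest standard size.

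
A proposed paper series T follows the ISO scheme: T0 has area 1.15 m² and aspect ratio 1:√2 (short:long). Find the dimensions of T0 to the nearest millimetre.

Let the short side be w mm. Then w · w√2 = 1.15 m² = 1,150,000 mm².
w² = 1,150,000/√2, so w ≈ 901.8 mm; long side = w√2 ≈ 1275.3 mm.

902 × 1275 mm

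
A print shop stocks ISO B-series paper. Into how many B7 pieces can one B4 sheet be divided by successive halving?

8

B4 = 250 × 353 mm; B7 = 88 × 125 mm.
Each halving step doubles the count; 3 steps from B4 to B7.
2^3 = 8.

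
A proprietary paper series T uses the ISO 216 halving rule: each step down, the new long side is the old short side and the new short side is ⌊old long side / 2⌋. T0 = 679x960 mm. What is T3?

T1: ⌊960/2⌋ × 679 = 480 × 679 mm
T2: ⌊679/2⌋ × 480 = 339 × 480 mm
T3: ⌊480/2⌋ × 339 = 240 × 339 mm

240 × 339 mm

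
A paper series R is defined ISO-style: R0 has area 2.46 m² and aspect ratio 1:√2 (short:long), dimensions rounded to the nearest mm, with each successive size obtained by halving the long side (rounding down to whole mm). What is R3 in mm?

Let R0's short side be w mm. w · w√2 = 2.46 m² = 2,460,000 mm², so w ≈ 1318.9 mm and w√2 ≈ 1865.2 mm → R0 = 1319 × 1865 mm.
R1: ⌊1865/2⌋ × 1319 = 932 × 1319 mm
R2: ⌊1319/2⌋ × 932 = 659 × 932 mm
R3: ⌊932/2⌋ × 659 = 466 × 659 mm

466 × 659 mm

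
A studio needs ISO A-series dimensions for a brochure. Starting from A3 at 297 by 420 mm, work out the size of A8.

A4: ⌊420/2⌋ × 297 = 210 × 297 mm
A5: ⌊297/2⌋ × 210 = 148 × 210 mm
A6: ⌊210/2⌋ × 148 = 105 × 148 mm
A7: ⌊148/2⌋ × 105 = 74 × 105 mm
A8: ⌊105/2⌋ × 74 = 52 × 74 mm

52 × 74 mm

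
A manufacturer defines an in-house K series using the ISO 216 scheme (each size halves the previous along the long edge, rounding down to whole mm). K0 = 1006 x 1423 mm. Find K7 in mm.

88 × 125 mm

K1 = 711 × 1006 mm (from K0 by 1 halving).
K2: ⌊1006/2⌋ × 711 = 503 × 711 mm
K3: ⌊711/2⌋ × 503 = 355 × 503 mm
K4: ⌊503/2⌋ × 355 = 251 × 355 mm
K5: ⌊355/2⌋ × 251 = 177 × 251 mm
K6: ⌊251/2⌋ × 177 = 125 × 177 mm
K7: ⌊177/2⌋ × 125 = 88 × 125 mm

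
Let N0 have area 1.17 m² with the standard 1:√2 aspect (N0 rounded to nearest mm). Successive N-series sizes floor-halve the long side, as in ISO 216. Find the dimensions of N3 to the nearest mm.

Let N0's short side be w mm. w · w√2 = 1.17 m² = 1,170,000 mm², so w ≈ 909.6 mm and w√2 ≈ 1286.3 mm → N0 = 910 × 1286 mm.
N1: ⌊1286/2⌋ × 910 = 643 × 910 mm
N2: ⌊910/2⌋ × 643 = 455 × 643 mm
N3: ⌊643/2⌋ × 455 = 321 × 455 mm

321 × 455 mm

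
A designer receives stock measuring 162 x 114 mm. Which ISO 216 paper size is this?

C6 (114 × 162 mm)

Aspect ratio 162/114 ≈ 1.421 — close to the ISO √2 ≈ 1.414.
In the C-series (envelope sizes, between A and B): C6 = 114 × 162 mm.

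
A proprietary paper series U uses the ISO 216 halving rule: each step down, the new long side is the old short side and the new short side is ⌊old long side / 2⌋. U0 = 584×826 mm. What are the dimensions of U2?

U1: ⌊826/2⌋ × 584 = 413 × 584 mm
U2: ⌊584/2⌋ × 413 = 292 × 413 mm

292 × 413 mm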